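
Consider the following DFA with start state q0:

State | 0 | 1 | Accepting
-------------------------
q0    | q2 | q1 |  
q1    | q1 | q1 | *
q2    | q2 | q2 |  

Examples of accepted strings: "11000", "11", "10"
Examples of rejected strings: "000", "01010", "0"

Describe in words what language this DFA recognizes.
non-empty binary strings starting with 1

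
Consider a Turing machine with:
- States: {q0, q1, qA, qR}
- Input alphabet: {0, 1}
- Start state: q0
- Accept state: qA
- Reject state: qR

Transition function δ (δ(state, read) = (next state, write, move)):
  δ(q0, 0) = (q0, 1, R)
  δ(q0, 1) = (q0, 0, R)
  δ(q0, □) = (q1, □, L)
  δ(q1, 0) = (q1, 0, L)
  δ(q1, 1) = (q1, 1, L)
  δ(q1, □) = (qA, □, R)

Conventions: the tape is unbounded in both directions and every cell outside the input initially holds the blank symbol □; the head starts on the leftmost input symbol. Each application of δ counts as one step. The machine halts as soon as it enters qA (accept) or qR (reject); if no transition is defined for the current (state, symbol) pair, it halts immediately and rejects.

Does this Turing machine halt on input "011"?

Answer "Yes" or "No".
Step 0: [q0]011 (head at position 0)
Step 1: δ(q0, 0) = (q0, 1, R)  ⊢  1[q0]11 (head at position 1)
Step 2: δ(q0, 1) = (q0, 0, R)  ⊢  10[q0]1 (head at position 2)
Step 3: δ(q0, 1) = (q0, 0, R)  ⊢  100[q0]□ (head at position 3)
Step 4: δ(q0, □) = (q1, □, L)  ⊢  10[q1]0□ (head at position 2)
Step 5: δ(q1, 0) = (q1, 0, L)  ⊢  1[q1]00□ (head at position 1)
Step 6: δ(q1, 0) = (q1, 0, L)  ⊢  [q1]100□ (head at position 0)
Step 7: δ(q1, 1) = (q1, 1, L)  ⊢  [q1]□100□ (head at position -1)
Step 8: δ(q1, □) = (qA, □, R)  ⊢  □[qA]100□ (head at position 0)
The machine is in qA, so it halts and accepts.
It halts after 8 steps.

Final answer: Yes - halts after 8 steps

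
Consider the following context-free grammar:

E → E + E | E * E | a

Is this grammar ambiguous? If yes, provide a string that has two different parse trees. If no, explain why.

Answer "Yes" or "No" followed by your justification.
Two different leftmost derivations of a + a * a:
  (1) E ⇒ E + E ⇒ a + E ⇒ a + E * E ⇒ a + a * E ⇒ a + a * a   (tree groups a + (a * a))
  (2) E ⇒ E * E ⇒ E + E * E ⇒ a + E * E ⇒ a + a * E ⇒ a + a * a   (tree groups (a + a) * a)
Two distinct leftmost derivations = two distinct parse trees, so the grammar is ambiguous.

Final answer: Yes - the string 'a + a * a' has two distinct leftmost derivations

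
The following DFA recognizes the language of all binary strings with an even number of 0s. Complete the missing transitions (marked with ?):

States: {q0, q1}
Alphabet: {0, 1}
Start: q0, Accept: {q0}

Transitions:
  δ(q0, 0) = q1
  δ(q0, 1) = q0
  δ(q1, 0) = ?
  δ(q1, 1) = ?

What each state remembers (consistent with the given transitions and accept states):
  q0: an even number of 0s has been read so far
  q1: an odd number of 0s has been read so far
Filling in the missing entries:
  δ(q1, 0): in q1 (an odd number of 0s has been read so far), after reading 0 we have: an even number of 0s has been read so far → q0
  δ(q1, 1): in q1 (an odd number of 0s has been read so far), after reading 1 we have: an odd number of 0s has been read so far → q1

Final answer: δ(q1, 0) = q0; δ(q1, 1) = q1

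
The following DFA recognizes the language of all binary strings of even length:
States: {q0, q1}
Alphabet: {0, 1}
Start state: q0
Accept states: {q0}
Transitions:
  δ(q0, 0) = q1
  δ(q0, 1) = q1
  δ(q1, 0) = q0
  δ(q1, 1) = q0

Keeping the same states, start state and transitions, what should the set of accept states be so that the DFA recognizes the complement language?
The DFA is complete (every state has a transition on every symbol), so the complement
is recognized by the same DFA with accepting and non-accepting states swapped.
Original accept states: {q0}
Complement accept states = All states - Original accept states
= {q0, q1} - {q0}
= {q1}
Complement language: strings of ODD length

Final answer: {q1}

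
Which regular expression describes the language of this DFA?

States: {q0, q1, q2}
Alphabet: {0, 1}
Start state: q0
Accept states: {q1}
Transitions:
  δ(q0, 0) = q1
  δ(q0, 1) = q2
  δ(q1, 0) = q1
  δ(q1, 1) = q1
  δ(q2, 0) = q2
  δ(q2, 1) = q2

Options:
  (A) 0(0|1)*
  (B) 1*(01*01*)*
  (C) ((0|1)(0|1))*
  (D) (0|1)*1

Testing sample strings against the DFA:
  '00' -> accepted
  '10001' -> rejected
  '00' -> accepted
  '01001' -> accepted
Checking each option for a counterexample:
  (A) 0(0|1)*: agrees with the DFA on all strings of length ≤ 4
  (B) 1*(01*01*)*: ε is rejected by the DFA but matches the regex → eliminated
  (C) ((0|1)(0|1))*: ε is rejected by the DFA but matches the regex → eliminated
  (D) (0|1)*1: '0' is accepted by the DFA but does not match the regex → eliminated
Only (A) 0(0|1)* is consistent with the DFA.

Final answer: (A) 0(0|1)*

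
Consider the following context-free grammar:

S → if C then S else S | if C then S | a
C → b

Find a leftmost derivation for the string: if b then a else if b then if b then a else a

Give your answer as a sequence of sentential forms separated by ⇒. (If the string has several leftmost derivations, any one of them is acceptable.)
Start with S.
Step 1: the leftmost non-terminal is S; apply S → if C then S else S:  if C then S else S
Step 2: the leftmost non-terminal is C; apply C → b:  if b then S else S
Step 3: the leftmost non-terminal is S; apply S → a:  if b then a else S
Step 4: the leftmost non-terminal is S; apply S → if C then S:  if b then a else if C then S
Step 5: the leftmost non-terminal is C; apply C → b:  if b then a else if b then S
Step 6: the leftmost non-terminal is S; apply S → if C then S else S:  if b then a else if b then if C then S else S
Step 7: the leftmost non-terminal is C; apply C → b:  if b then a else if b then if b then S else S
Step 8: the leftmost non-terminal is S; apply S → a:  if b then a else if b then if b then a else S
Step 9: the leftmost non-terminal is S; apply S → a:  if b then a else if b then if b then a else a

Final answer: S ⇒ if C then S else S ⇒ if b then S else S ⇒ if b then a else S ⇒ if b then a else if C then S ⇒ if b then a else if b then S ⇒ if b then a else if b then if C then S else S ⇒ if b then a else if b then if b then S else S ⇒ if b then a else if b then if b then a else S ⇒ if b then a else if b then if b then a else a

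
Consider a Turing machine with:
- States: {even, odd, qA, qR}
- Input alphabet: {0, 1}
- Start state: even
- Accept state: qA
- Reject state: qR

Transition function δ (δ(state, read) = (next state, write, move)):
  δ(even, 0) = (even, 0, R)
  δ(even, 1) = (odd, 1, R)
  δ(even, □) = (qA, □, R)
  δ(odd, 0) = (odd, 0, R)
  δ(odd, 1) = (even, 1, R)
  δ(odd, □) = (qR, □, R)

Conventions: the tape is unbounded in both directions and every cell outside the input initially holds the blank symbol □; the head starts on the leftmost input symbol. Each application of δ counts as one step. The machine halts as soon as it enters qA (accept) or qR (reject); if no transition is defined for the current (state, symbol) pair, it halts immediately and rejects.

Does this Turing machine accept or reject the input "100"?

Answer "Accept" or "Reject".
Step 0: [even]100 (head at position 0)
Step 1: δ(even, 1) = (odd, 1, R)  ⊢  1[odd]00 (head at position 1)
Step 2: δ(odd, 0) = (odd, 0, R)  ⊢  10[odd]0 (head at position 2)
Step 3: δ(odd, 0) = (odd, 0, R)  ⊢  100[odd]□ (head at position 3)
Step 4: δ(odd, □) = (qR, □, R)  ⊢  100□[qR]□ (head at position 4)
The machine is in qR, so it halts and rejects.

Final answer: Reject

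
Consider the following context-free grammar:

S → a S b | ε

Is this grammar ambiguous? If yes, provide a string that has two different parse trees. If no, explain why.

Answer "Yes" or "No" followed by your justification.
At every step exactly one production applies: if the remaining string to generate is non-empty it starts with a and ends with b, forcing S → a S b; if it is empty, S → ε is forced. Hence each string a^n b^n has exactly one derivation (S → a S b applied n times, then S → ε) and one parse tree.

Final answer: No - the grammar is unambiguous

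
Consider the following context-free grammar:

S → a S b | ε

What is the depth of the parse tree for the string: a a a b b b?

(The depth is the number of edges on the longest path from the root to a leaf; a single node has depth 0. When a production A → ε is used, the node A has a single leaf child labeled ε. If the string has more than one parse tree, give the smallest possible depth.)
The only parse tree applies S → a S b 3 times (once per matching a…b pair) and then S → ε.
The S nodes sit at depths 0, 1, …, 3; the innermost S (depth 3) has the single child ε at depth 4.
The terminal leaves a, b are at depths 1..3, so the longest root-to-leaf path is S → S → … → S → ε with 4 edges.
Depth = 4.

Final answer: 4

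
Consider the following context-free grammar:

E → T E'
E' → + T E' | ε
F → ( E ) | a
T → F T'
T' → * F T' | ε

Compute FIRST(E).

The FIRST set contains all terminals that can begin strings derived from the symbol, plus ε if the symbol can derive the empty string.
FIRST(F): F → ( E ) contributes '(' and F → a contributes 'a', so FIRST(F) = {(, a}. F is not nullable.
FIRST(T): T → F T' begins with F, and F is not nullable, so FIRST(T) = FIRST(F) = {(, a}.
FIRST(E): E → T E' begins with T, and T is not nullable, so FIRST(E) = FIRST(T) = {(, a}.

Final answer: {(, a}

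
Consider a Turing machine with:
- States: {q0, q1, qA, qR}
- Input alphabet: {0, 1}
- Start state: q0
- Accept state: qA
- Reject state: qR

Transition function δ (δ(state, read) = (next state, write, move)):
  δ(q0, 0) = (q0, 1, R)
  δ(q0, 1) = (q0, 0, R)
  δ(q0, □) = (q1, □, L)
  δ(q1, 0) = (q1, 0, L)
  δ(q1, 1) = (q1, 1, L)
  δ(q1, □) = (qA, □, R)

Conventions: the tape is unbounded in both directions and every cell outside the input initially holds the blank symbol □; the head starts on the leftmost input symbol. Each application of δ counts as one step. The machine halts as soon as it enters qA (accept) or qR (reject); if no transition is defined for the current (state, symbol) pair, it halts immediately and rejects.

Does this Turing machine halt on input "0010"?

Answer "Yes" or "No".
Step 0: [q0]0010 (head at position 0)
Step 1: δ(q0, 0) = (q0, 1, R)  ⊢  1[q0]010 (head at position 1)
Step 2: δ(q0, 0) = (q0, 1, R)  ⊢  11[q0]10 (head at position 2)
Step 3: δ(q0, 1) = (q0, 0, R)  ⊢  110[q0]0 (head at position 3)
Step 4: δ(q0, 0) = (q0, 1, R)  ⊢  1101[q0]□ (head at position 4)
Step 5: δ(q0, □) = (q1, □, L)  ⊢  110[q1]1□ (head at position 3)
Step 6: δ(q1, 1) = (q1, 1, L)  ⊢  11[q1]01□ (head at position 2)
Step 7: δ(q1, 0) = (q1, 0, L)  ⊢  1[q1]101□ (head at position 1)
Step 8: δ(q1, 1) = (q1, 1, L)  ⊢  [q1]1101□ (head at position 0)
Step 9: δ(q1, 1) = (q1, 1, L)  ⊢  [q1]□1101□ (head at position -1)
Step 10: δ(q1, □) = (qA, □, R)  ⊢  □[qA]1101□ (head at position 0)
The machine is in qA, so it halts and accepts.
It halts after 10 steps.

Final answer: Yes - halts after 10 steps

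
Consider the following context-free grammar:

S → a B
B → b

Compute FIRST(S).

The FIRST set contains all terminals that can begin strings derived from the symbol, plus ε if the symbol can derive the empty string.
S has the single production S → a B, whose right-hand side begins with the terminal a. So FIRST(S) = {a}.

Final answer: {a}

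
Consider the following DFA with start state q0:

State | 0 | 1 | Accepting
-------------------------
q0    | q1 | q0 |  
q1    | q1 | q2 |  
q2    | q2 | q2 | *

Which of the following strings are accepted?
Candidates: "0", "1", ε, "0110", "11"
"0": q0 → q1; q1 is not accepting → rejected
"1": q0 → q0; q0 is not accepting → rejected
ε: q0; q0 is not accepting → rejected
"0110": q0 → q1 → q2 → q2 → q2; q2 is accepting → accepted
"11": q0 → q0 → q0; q0 is not accepting → rejected

Final answer: "0110"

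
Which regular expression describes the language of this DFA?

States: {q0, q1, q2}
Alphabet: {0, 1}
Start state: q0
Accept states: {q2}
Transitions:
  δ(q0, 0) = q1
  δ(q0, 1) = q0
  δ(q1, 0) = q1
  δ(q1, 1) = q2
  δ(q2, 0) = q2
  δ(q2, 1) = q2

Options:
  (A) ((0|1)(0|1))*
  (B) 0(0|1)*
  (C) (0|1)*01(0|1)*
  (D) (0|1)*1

Testing sample strings against the DFA:
  '0110' -> accepted
  '011' -> accepted
  '011' -> accepted
  '1001' -> accepted
Checking each option for a counterexample:
  (A) ((0|1)(0|1))*: ε is rejected by the DFA but matches the regex → eliminated
  (B) 0(0|1)*: '0' is rejected by the DFA but matches the regex → eliminated
  (C) (0|1)*01(0|1)*: agrees with the DFA on all strings of length ≤ 4
  (D) (0|1)*1: '1' is rejected by the DFA but matches the regex → eliminated
Only (C) (0|1)*01(0|1)* is consistent with the DFA.

Final answer: (C) (0|1)*01(0|1)*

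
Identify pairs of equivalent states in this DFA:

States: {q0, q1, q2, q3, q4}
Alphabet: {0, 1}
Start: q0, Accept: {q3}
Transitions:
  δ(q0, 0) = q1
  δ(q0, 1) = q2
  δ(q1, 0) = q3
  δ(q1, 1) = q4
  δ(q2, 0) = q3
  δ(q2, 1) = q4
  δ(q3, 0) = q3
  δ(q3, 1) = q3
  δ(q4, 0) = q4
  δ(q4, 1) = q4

Using the table-filling algorithm:
Round 0 – mark pairs where exactly one state is accepting: (q0,q3), (q1,q3), (q2,q3), (q3,q4)
Round 1 – newly marked: (q0,q1) [on 0: q1 vs q3, already marked]; (q0,q2) [on 0: q1 vs q3, already marked]; (q1,q4) [on 0: q3 vs q4, already marked]; (q2,q4) [on 0: q3 vs q4, already marked]
Round 2 – newly marked: (q0,q4) [on 0: q1 vs q4, already marked]
No further pairs can be marked.
(q1, q2) unmarked: δ(q1,0)=q3, δ(q2,0)=q3; δ(q1,1)=q4, δ(q2,1)=q4 → equivalent
Equivalent pairs: (q1, q2)

Final answer: Equivalent pairs: (q1, q2)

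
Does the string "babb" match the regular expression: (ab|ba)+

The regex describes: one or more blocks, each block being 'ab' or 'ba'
No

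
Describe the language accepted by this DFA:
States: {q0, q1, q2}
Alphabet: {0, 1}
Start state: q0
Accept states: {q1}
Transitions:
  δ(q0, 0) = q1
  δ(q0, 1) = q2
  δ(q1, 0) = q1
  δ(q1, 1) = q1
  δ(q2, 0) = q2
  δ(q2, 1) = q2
Analyzing the DFA structure:
Start state: q0
Accept states: {q1}
Interpreting what each state remembers (checking against the transitions):
  q0: nothing has been read yet
  q1: the first symbol was 0
  q2: the first symbol was 1 (trap state)
  δ(q0, 0): in q0 (nothing has been read yet), after reading 0 we have: the first symbol was 0 → q1
  δ(q0, 1): in q0 (nothing has been read yet), after reading 1 we have: the first symbol was 1 (trap state) → q2
  δ(q1, 0): in q1 (the first symbol was 0), after reading 0 we have: the first symbol was 0 → q1
  δ(q1, 1): in q1 (the first symbol was 0), after reading 1 we have: the first symbol was 0 → q1
  δ(q2, 0): in q2 (the first symbol was 1 (trap state)), after reading 0 we have: the first symbol was 1 (trap state) → q2
  δ(q2, 1): in q2 (the first symbol was 1 (trap state)), after reading 1 we have: the first symbol was 1 (trap state) → q2
A string is accepted iff it ends in {q1}, i.e. the first symbol was 0.
Language: All binary strings starting with 0

Final answer: All binary strings starting with 0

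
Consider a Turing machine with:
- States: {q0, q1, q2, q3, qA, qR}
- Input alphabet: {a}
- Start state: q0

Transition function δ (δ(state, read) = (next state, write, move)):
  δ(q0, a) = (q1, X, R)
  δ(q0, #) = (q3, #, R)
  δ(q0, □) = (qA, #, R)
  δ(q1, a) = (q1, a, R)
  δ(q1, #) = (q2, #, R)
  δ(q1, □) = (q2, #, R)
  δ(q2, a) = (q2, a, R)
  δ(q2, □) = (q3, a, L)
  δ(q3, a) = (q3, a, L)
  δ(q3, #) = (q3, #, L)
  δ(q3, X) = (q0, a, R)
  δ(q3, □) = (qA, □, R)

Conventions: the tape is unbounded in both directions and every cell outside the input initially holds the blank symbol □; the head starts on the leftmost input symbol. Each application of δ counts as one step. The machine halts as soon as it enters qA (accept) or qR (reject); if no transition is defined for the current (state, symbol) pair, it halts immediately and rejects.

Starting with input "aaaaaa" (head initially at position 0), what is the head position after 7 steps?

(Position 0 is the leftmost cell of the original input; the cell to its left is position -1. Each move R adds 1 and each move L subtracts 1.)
Step 0: [q0]aaaaaa (head at position 0)
Step 1: δ(q0, a) = (q1, X, R)  ⊢  X[q1]aaaaa (head at position 1)
Step 2: δ(q1, a) = (q1, a, R)  ⊢  Xa[q1]aaaa (head at position 2)
Step 3: δ(q1, a) = (q1, a, R)  ⊢  Xaa[q1]aaa (head at position 3)
Step 4: δ(q1, a) = (q1, a, R)  ⊢  Xaaa[q1]aa (head at position 4)
Step 5: δ(q1, a) = (q1, a, R)  ⊢  Xaaaa[q1]a (head at position 5)
Step 6: δ(q1, a) = (q1, a, R)  ⊢  Xaaaaa[q1]□ (head at position 6)
Step 7: δ(q1, □) = (q2, #, R)  ⊢  Xaaaaa#[q2]□ (head at position 7)
Head position after 7 steps: 7

Final answer: Position 7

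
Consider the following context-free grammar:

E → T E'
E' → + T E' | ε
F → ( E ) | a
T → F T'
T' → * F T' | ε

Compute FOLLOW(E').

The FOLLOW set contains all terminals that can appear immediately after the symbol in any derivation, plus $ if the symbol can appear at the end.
Useful FIRST sets: FIRST(E') = {+, ε}, FIRST(T') = {*, ε} (both E' and T' are nullable).
FOLLOW(E): E is the start symbol → $; E appears in F → ( E ) followed by ')' → FOLLOW(E) = {), $}.
FOLLOW(E'): E' appears at the right end of E → T E' and of E' → + T E', so FOLLOW(E') ⊇ FOLLOW(E) (the second occurrence adds nothing new). FOLLOW(E') = {), $}.

Final answer: {$, )}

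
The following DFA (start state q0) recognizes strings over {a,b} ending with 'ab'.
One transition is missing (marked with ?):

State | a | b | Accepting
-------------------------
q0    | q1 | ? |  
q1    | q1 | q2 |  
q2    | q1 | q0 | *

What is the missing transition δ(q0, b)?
q0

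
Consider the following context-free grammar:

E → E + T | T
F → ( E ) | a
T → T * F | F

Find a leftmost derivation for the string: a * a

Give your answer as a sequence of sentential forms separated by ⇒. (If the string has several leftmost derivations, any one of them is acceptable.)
Start with E.
Step 1: the leftmost non-terminal is E; apply E → T:  T
Step 2: the leftmost non-terminal is T; apply T → T * F:  T * F
Step 3: the leftmost non-terminal is T; apply T → F:  F * F
Step 4: the leftmost non-terminal is F; apply F → a:  a * F
Step 5: the leftmost non-terminal is F; apply F → a:  a * a

Final answer: E ⇒ T ⇒ T * F ⇒ F * F ⇒ a * F ⇒ a * a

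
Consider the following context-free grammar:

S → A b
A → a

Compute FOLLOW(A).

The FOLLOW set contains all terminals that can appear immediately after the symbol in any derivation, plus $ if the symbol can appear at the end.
A occurs only in S → A b, where it is immediately followed by the terminal b. So FOLLOW(A) = {b}.

Final answer: {b}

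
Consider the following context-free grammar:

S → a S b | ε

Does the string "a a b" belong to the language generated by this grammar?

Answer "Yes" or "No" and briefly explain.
Every derivation applies S → a S b some number n of times and then S → ε, producing a^n b^n with equally many a's and b's. The string a a b has two a's but only one b, so it cannot be derived.

Final answer: No - no valid derivation exists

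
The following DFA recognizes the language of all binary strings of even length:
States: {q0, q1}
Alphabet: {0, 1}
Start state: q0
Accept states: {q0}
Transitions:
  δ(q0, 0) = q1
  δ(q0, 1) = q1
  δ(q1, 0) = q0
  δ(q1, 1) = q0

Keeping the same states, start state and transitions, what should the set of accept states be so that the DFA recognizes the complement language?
The DFA is complete (every state has a transition on every symbol), so the complement
is recognized by the same DFA with accepting and non-accepting states swapped.
Original accept states: {q0}
Complement accept states = All states - Original accept states
= {q0, q1} - {q0}
= {q1}
Complement language: strings of ODD length

Final answer: {q1}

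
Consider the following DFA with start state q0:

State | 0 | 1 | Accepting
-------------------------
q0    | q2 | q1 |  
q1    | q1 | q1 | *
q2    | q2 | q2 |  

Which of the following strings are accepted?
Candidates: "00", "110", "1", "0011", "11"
"00": q0 → q2 → q2; q2 is not accepting → rejected
"110": q0 → q1 → q1 → q1; q1 is accepting → accepted
"1": q0 → q1; q1 is accepting → accepted
"0011": q0 → q2 → q2 → q2 → q2; q2 is not accepting → rejected
"11": q0 → q1 → q1; q1 is accepting → accepted

Final answer: "110", "1", "11"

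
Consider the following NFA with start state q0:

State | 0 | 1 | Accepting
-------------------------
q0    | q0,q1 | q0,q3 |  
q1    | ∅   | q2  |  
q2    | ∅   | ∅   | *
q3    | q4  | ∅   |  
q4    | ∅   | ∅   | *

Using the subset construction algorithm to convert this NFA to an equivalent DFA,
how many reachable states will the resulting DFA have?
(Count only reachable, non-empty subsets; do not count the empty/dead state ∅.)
Start subset: {q0}
{q0}: on 0 → {q0, q1}, on 1 → {q0, q3}
{q0, q1}: on 0 → {q0, q1}, on 1 → {q0, q2, q3}
{q0, q3}: on 0 → {q0, q1, q4}, on 1 → {q0, q3}
{q0, q2, q3}: on 0 → {q0, q1, q4}, on 1 → {q0, q3}
{q0, q1, q4}: on 0 → {q0, q1}, on 1 → {q0, q2, q3}
Reachable non-empty subsets: {q0}, {q0, q1}, {q0, q3}, {q0, q2, q3}, {q0, q1, q4} — 5 in total.

Final answer: 5 states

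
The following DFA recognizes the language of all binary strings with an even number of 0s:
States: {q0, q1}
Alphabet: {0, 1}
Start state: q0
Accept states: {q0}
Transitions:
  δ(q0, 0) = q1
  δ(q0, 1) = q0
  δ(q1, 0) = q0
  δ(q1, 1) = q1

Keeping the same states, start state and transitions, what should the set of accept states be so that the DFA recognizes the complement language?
The DFA is complete (every state has a transition on every symbol), so the complement
is recognized by the same DFA with accepting and non-accepting states swapped.
Original accept states: {q0}
Complement accept states = All states - Original accept states
= {q0, q1} - {q0}
= {q1}
Complement language: strings with an ODD number of 0s

Final answer: {q1}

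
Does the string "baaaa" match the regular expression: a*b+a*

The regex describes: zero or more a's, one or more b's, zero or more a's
Yes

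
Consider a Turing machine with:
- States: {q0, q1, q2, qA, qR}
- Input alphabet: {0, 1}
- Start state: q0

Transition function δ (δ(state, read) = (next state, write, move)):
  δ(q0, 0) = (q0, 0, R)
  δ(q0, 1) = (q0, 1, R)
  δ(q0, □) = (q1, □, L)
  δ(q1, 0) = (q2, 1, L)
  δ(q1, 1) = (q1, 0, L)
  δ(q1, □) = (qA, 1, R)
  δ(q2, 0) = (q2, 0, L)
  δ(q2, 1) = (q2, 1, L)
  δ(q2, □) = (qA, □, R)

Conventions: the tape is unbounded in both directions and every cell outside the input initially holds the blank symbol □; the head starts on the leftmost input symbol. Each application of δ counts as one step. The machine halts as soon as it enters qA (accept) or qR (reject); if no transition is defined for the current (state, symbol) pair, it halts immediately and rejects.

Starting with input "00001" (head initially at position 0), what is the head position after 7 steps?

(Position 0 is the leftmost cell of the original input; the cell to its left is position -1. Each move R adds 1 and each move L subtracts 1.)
Step 0: [q0]00001 (head at position 0)
Step 1: δ(q0, 0) = (q0, 0, R)  ⊢  0[q0]0001 (head at position 1)
Step 2: δ(q0, 0) = (q0, 0, R)  ⊢  00[q0]001 (head at position 2)
Step 3: δ(q0, 0) = (q0, 0, R)  ⊢  000[q0]01 (head at position 3)
Step 4: δ(q0, 0) = (q0, 0, R)  ⊢  0000[q0]1 (head at position 4)
Step 5: δ(q0, 1) = (q0, 1, R)  ⊢  00001[q0]□ (head at position 5)
Step 6: δ(q0, □) = (q1, □, L)  ⊢  0000[q1]1□ (head at position 4)
Step 7: δ(q1, 1) = (q1, 0, L)  ⊢  000[q1]00□ (head at position 3)
Head position after 7 steps: 3

Final answer: Position 3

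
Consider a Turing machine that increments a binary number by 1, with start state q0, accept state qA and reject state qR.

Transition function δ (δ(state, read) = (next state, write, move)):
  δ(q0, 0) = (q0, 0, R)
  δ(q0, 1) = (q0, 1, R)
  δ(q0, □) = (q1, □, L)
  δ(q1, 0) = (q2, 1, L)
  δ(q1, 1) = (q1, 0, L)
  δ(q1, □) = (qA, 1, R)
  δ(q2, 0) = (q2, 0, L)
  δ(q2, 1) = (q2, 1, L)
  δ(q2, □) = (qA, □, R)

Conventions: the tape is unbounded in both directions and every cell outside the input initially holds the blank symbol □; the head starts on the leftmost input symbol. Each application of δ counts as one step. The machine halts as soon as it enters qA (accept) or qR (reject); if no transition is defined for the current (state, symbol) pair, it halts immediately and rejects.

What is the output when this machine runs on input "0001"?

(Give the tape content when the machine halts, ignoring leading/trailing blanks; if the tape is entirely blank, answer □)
Step 0: [q0]0001 (head at position 0)
Step 1: δ(q0, 0) = (q0, 0, R)  ⊢  0[q0]001 (head at position 1)
Step 2: δ(q0, 0) = (q0, 0, R)  ⊢  00[q0]01 (head at position 2)
Step 3: δ(q0, 0) = (q0, 0, R)  ⊢  000[q0]1 (head at position 3)
Step 4: δ(q0, 1) = (q0, 1, R)  ⊢  0001[q0]□ (head at position 4)
Step 5: δ(q0, □) = (q1, □, L)  ⊢  000[q1]1□ (head at position 3)
Step 6: δ(q1, 1) = (q1, 0, L)  ⊢  00[q1]00□ (head at position 2)
Step 7: δ(q1, 0) = (q2, 1, L)  ⊢  0[q2]010□ (head at position 1)
Step 8: δ(q2, 0) = (q2, 0, L)  ⊢  [q2]0010□ (head at position 0)
Step 9: δ(q2, 0) = (q2, 0, L)  ⊢  [q2]□0010□ (head at position -1)
Step 10: δ(q2, □) = (qA, □, R)  ⊢  □[qA]0010□ (head at position 0)
The machine is in qA, so it halts and accepts.
Tape content when halted (ignoring surrounding blanks): 0010

Final answer: Output: 0010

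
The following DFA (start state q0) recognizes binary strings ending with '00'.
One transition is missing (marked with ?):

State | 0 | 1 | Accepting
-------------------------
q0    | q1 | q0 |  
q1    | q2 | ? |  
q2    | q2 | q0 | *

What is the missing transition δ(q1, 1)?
q0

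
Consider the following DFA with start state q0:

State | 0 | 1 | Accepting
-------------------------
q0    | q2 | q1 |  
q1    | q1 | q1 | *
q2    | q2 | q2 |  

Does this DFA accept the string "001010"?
Start in q0.
Read '0': q0 → q2
Read '0': q2 → q2
Read '1': q2 → q2
Read '0': q2 → q2
Read '1': q2 → q2
Read '0': q2 → q2
Final state q2 is not accepting, so the string is rejected.

Final answer: No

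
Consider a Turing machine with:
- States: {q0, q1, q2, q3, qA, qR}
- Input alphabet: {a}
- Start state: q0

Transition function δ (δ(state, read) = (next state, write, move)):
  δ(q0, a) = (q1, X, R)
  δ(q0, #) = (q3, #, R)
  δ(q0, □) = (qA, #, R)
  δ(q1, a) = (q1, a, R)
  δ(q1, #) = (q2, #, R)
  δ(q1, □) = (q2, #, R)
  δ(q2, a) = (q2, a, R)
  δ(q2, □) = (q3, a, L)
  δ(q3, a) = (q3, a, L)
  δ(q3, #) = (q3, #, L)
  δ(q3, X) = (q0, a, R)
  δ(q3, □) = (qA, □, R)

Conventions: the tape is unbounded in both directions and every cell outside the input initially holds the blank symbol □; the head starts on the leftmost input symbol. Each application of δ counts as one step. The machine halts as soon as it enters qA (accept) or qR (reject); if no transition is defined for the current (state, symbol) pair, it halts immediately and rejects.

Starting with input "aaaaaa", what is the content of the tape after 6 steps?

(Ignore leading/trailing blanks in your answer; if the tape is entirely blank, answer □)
Step 0: [q0]aaaaaa (head at position 0)
Step 1: δ(q0, a) = (q1, X, R)  ⊢  X[q1]aaaaa (head at position 1)
Step 2: δ(q1, a) = (q1, a, R)  ⊢  Xa[q1]aaaa (head at position 2)
Step 3: δ(q1, a) = (q1, a, R)  ⊢  Xaa[q1]aaa (head at position 3)
Step 4: δ(q1, a) = (q1, a, R)  ⊢  Xaaa[q1]aa (head at position 4)
Step 5: δ(q1, a) = (q1, a, R)  ⊢  Xaaaa[q1]a (head at position 5)
Step 6: δ(q1, a) = (q1, a, R)  ⊢  Xaaaaa[q1]□ (head at position 6)
Tape after 6 steps (ignoring surrounding blanks): Xaaaaa

Final answer: Tape: Xaaaaa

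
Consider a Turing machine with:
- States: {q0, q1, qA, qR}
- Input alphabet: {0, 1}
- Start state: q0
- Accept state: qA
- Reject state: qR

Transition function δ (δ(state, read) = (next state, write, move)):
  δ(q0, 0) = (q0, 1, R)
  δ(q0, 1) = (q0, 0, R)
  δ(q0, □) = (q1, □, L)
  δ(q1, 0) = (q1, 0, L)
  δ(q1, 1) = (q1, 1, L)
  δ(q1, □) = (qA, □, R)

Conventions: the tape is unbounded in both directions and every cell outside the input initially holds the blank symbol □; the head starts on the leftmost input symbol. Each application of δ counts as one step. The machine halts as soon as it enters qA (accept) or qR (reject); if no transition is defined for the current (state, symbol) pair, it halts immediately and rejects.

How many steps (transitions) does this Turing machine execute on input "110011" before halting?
Step 0: [q0]110011 (head at position 0)
Step 1: δ(q0, 1) = (q0, 0, R)  ⊢  0[q0]10011 (head at position 1)
Step 2: δ(q0, 1) = (q0, 0, R)  ⊢  00[q0]0011 (head at position 2)
Step 3: δ(q0, 0) = (q0, 1, R)  ⊢  001[q0]011 (head at position 3)
Step 4: δ(q0, 0) = (q0, 1, R)  ⊢  0011[q0]11 (head at position 4)
Step 5: δ(q0, 1) = (q0, 0, R)  ⊢  00110[q0]1 (head at position 5)
Step 6: δ(q0, 1) = (q0, 0, R)  ⊢  001100[q0]□ (head at position 6)
Step 7: δ(q0, □) = (q1, □, L)  ⊢  00110[q1]0□ (head at position 5)
Step 8: δ(q1, 0) = (q1, 0, L)  ⊢  0011[q1]00□ (head at position 4)
Step 9: δ(q1, 0) = (q1, 0, L)  ⊢  001[q1]100□ (head at position 3)
Step 10: δ(q1, 1) = (q1, 1, L)  ⊢  00[q1]1100□ (head at position 2)
Step 11: δ(q1, 1) = (q1, 1, L)  ⊢  0[q1]01100□ (head at position 1)
Step 12: δ(q1, 0) = (q1, 0, L)  ⊢  [q1]001100□ (head at position 0)
Step 13: δ(q1, 0) = (q1, 0, L)  ⊢  [q1]□001100□ (head at position -1)
Step 14: δ(q1, □) = (qA, □, R)  ⊢  □[qA]001100□ (head at position 0)
The machine is in qA, so it halts and accepts.
Number of transitions executed: 14.

Final answer: 14 steps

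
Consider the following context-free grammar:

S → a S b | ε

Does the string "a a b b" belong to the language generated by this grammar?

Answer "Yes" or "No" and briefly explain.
A derivation exists: S ⇒ a S b ⇒ a a S b b ⇒ a a b b (using S → a S b twice, then S → ε).

Final answer: Yes - a valid derivation exists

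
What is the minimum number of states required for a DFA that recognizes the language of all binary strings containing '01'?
Language: binary strings containing '01'
Lower bound (Myhill–Nerode): the prefixes ε, 0, 01 are pairwise distinguishable:
  ε vs 01: suffix ε distinguishes them (ε is rejected, 01 is accepted)
  0 vs 01: suffix ε distinguishes them (0 is rejected, 01 is accepted)
  ε vs 0: suffix 1 distinguishes them (ε·1 = 1 is rejected, 0·1 = 01 is accepted)
So any DFA needs at least 3 states.
Upper bound: a DFA with 3 states exists (one state per class above: 'no progress', 'last symbol 0', and 'seen 01' (accepting sink)).
Minimum states: 3

Final answer: 3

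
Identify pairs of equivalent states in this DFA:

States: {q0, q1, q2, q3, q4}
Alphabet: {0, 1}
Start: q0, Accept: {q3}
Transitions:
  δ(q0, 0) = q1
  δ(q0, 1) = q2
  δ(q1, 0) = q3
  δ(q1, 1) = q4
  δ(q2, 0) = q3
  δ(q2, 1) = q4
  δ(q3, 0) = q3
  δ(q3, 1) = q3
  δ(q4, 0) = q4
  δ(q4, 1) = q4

Using the table-filling algorithm:
Round 0 – mark pairs where exactly one state is accepting: (q0,q3), (q1,q3), (q2,q3), (q3,q4)
Round 1 – newly marked: (q0,q1) [on 0: q1 vs q3, already marked]; (q0,q2) [on 0: q1 vs q3, already marked]; (q1,q4) [on 0: q3 vs q4, already marked]; (q2,q4) [on 0: q3 vs q4, already marked]
Round 2 – newly marked: (q0,q4) [on 0: q1 vs q4, already marked]
No further pairs can be marked.
(q1, q2) unmarked: δ(q1,0)=q3, δ(q2,0)=q3; δ(q1,1)=q4, δ(q2,1)=q4 → equivalent
Equivalent pairs: (q1, q2)

Final answer: Equivalent pairs: (q1, q2)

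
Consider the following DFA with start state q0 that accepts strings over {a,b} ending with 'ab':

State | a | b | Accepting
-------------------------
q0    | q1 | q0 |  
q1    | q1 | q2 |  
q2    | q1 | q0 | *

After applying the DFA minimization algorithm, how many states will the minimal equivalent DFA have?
All 3 states are reachable from q0, so none can be removed as unreachable.
Table-filling: first mark every (accepting, non-accepting) pair as distinguishable (accepting: {q2}; non-accepting: {q0, q1}).
Round 1: (q0, q1) on 'b' go to q0 and q2, already distinguishable → mark.
Every pair of states is distinguishable, so the DFA is already minimal.
Equivalence classes: {q0}, {q1}, {q2} → 3 states.

Final answer: 3 states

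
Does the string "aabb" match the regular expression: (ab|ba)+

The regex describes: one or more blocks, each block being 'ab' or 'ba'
No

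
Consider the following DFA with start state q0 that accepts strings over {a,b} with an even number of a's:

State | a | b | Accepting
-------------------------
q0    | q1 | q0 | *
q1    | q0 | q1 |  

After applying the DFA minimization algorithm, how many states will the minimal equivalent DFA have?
All 2 states are reachable from q0, so none can be removed as unreachable.
Table-filling: first mark every (accepting, non-accepting) pair as distinguishable (accepting: {q0}; non-accepting: {q1}).
Every pair of states is distinguishable, so the DFA is already minimal.
Equivalence classes: {q0}, {q1} → 2 states.

Final answer: 2 states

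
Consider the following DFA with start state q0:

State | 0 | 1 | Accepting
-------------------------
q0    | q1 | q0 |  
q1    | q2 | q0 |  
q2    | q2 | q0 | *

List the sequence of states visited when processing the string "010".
q0 → q1 → q0 → q1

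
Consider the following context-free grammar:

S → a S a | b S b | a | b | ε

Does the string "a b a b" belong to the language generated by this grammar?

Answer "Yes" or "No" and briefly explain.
Every production places the same symbol at both ends (or yields a single symbol / ε), so every derived string is a palindrome. a b a b reversed is b a b a ≠ a b a b, so it is not a palindrome and cannot be derived (already the first step fails: the string starts with a but ends with b, so neither S → a S a nor S → b S b fits).

Final answer: No - no valid derivation exists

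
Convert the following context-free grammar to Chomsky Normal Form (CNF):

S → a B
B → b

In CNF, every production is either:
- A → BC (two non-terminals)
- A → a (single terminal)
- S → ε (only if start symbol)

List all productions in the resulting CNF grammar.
The grammar has no ε-productions or unit productions to eliminate.
S → a B has terminal a in a right-hand side of length ≥ 2: introduce T_a → a and use T_a in place of a.
B → b is already in CNF (single terminal) – keep it.
S → a B becomes S → T_a B.
Resulting CNF grammar (3 productions): T_a → a; B → b; S → T_a B

Final answer: T_a → a; B → b; S → T_a B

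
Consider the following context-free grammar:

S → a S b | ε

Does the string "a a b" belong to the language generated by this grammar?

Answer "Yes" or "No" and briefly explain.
Every derivation applies S → a S b some number n of times and then S → ε, producing a^n b^n with equally many a's and b's. The string a a b has two a's but only one b, so it cannot be derived.

Final answer: No - no valid derivation exists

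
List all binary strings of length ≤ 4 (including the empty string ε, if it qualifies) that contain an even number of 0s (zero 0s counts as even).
Checking every binary string of length 0 to 4:
  Length 0: accepted: ε | rejected: (none)
  Length 1: accepted: 1 | rejected: 0
  Length 2: accepted: 00, 11 | rejected: 01, 10
  Length 3: accepted: 001, 010, 100, 111 | rejected: 000, 011, 101, 110
  Length 4: accepted: 0000, 0011, 0101, 0110, 1001, 1010, 1100, 1111 | rejected: 0001, 0010, 0100, 0111, 1000, 1011, 1101, 1110
Total: 16 string(s).

Final answer: ε, 1, 00, 11, 001, 010, 100, 111, 0000, 0011, 0101, 0110, 1001, 1010, 1100, 1111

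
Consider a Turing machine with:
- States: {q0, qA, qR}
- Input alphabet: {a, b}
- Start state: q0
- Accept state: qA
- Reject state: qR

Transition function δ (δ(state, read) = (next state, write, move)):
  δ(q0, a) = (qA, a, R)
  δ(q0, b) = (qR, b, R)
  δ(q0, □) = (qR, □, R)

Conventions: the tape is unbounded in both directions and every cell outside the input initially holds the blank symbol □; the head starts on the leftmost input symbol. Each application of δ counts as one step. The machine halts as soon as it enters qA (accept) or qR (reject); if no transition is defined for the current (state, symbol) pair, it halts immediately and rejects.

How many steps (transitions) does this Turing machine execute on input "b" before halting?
Step 0: [q0]b (head at position 0)
Step 1: δ(q0, b) = (qR, b, R)  ⊢  b[qR]□ (head at position 1)
The machine is in qR, so it halts and rejects.
Number of transitions executed: 1.

Final answer: 1 steps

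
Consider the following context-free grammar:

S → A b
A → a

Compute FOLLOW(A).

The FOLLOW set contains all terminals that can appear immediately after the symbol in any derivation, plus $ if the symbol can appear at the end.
A occurs only in S → A b, where it is immediately followed by the terminal b. So FOLLOW(A) = {b}.

Final answer: {b}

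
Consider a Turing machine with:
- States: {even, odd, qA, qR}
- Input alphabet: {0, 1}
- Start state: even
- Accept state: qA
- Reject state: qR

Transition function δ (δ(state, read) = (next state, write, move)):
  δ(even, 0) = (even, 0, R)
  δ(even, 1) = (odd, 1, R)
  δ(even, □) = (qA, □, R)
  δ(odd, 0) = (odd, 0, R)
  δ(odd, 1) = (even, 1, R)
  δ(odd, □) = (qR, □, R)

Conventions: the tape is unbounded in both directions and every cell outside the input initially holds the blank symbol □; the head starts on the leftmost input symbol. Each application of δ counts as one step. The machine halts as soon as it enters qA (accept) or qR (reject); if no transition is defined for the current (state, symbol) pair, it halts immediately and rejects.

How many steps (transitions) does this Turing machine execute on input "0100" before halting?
Step 0: [even]0100 (head at position 0)
Step 1: δ(even, 0) = (even, 0, R)  ⊢  0[even]100 (head at position 1)
Step 2: δ(even, 1) = (odd, 1, R)  ⊢  01[odd]00 (head at position 2)
Step 3: δ(odd, 0) = (odd, 0, R)  ⊢  010[odd]0 (head at position 3)
Step 4: δ(odd, 0) = (odd, 0, R)  ⊢  0100[odd]□ (head at position 4)
Step 5: δ(odd, □) = (qR, □, R)  ⊢  0100□[qR]□ (head at position 5)
The machine is in qR, so it halts and rejects.
Number of transitions executed: 5.

Final answer: 5 steps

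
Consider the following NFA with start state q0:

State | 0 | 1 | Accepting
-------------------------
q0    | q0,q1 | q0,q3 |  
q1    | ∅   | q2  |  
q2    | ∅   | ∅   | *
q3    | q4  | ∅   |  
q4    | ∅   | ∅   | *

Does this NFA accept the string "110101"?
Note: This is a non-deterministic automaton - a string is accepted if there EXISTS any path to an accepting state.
Track the set of states the NFA could be in: start {q0}
Read '1': {q0} → {q0, q3}
Read '1': {q0, q3} → {q0, q3}
Read '0': {q0, q3} → {q0, q1, q4}
Read '1': {q0, q1, q4} → {q0, q2, q3}
Read '0': {q0, q2, q3} → {q0, q1, q4}
Read '1': {q0, q1, q4} → {q0, q2, q3}
Final set {q0, q2, q3} contains accepting state(s) {q2} → accepted.

Final answer: Yes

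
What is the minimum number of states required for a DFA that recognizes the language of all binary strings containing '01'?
Language: binary strings containing '01'
Lower bound (Myhill–Nerode): the prefixes ε, 0, 01 are pairwise distinguishable:
  ε vs 01: suffix ε distinguishes them (ε is rejected, 01 is accepted)
  0 vs 01: suffix ε distinguishes them (0 is rejected, 01 is accepted)
  ε vs 0: suffix 1 distinguishes them (ε·1 = 1 is rejected, 0·1 = 01 is accepted)
So any DFA needs at least 3 states.
Upper bound: a DFA with 3 states exists (one state per class above: 'no progress', 'last symbol 0', and 'seen 01' (accepting sink)).
Minimum states: 3

Final answer: 3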